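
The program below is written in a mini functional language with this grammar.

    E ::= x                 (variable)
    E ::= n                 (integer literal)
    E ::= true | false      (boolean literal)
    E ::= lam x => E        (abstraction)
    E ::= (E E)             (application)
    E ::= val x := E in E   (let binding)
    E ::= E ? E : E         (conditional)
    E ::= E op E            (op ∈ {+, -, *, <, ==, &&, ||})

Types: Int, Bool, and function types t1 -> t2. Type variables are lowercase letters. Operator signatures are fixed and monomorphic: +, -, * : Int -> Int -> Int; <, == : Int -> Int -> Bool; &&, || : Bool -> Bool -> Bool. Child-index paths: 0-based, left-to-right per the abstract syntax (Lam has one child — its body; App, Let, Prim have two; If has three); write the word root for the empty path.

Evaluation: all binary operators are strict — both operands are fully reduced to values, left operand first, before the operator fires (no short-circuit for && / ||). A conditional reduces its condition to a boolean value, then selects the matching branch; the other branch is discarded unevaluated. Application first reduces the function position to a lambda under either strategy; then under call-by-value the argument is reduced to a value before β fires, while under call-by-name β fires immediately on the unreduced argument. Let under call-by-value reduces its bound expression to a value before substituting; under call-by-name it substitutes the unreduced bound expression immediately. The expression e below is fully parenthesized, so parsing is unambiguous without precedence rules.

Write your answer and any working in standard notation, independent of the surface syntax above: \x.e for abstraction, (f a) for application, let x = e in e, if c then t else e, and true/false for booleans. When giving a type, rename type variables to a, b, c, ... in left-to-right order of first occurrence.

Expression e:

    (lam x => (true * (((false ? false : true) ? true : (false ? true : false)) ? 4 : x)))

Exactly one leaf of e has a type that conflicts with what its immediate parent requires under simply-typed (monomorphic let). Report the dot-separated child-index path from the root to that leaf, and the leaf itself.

Answer: 0.0 : true

Derivation:
  unify Bool ~ Int
  FAIL: mismatch Bool ~ Int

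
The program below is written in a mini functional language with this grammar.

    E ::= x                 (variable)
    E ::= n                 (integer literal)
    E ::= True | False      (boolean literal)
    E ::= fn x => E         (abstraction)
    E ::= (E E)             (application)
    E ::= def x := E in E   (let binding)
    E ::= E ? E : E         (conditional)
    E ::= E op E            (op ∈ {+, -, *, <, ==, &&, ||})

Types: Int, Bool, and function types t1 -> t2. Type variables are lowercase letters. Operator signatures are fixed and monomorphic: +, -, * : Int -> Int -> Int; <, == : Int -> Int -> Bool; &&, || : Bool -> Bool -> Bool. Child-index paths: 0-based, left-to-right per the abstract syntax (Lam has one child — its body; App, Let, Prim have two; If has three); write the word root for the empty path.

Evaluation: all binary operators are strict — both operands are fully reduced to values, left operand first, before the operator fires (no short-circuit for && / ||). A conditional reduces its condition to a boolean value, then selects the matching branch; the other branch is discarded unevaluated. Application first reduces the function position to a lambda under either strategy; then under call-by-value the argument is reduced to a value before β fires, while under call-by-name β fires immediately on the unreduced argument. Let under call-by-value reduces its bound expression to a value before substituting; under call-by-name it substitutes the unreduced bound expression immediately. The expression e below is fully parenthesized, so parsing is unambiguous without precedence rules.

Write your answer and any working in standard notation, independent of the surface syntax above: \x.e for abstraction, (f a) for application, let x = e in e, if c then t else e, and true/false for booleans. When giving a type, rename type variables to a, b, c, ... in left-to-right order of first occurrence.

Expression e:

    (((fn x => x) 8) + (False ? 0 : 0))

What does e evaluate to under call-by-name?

Trace:
step 0: (((\x.x) 8) + (if false then 0 else 0))
step 1: [beta@0] (8 + (if false then 0 else 0))
step 2: [if@1] (8 + 0)
step 3: [delta@root] 8

Answer: 8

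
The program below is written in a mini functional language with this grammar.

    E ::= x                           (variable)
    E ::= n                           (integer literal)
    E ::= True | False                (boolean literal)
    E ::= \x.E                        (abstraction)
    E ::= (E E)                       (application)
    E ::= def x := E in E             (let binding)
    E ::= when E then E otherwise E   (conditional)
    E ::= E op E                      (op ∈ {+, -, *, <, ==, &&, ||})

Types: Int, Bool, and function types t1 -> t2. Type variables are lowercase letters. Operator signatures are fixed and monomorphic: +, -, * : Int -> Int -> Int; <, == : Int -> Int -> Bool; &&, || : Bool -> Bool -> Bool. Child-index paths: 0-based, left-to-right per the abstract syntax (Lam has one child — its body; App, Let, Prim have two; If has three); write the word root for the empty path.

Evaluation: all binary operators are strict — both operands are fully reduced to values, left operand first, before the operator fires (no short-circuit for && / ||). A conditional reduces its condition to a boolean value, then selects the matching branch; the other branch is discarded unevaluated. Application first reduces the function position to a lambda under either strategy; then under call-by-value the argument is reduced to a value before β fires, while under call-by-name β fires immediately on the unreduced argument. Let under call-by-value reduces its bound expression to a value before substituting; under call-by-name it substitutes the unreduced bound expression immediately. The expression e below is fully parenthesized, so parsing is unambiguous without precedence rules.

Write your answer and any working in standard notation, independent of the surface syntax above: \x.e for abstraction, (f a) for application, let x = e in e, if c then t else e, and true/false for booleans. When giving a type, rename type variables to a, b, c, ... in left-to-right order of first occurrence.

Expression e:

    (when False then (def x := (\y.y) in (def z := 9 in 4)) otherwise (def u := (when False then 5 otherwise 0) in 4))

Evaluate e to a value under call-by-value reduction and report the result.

Answer: 4

Trace:
step 0: (if false then (let x = (\y.y) in (let z = 9 in 4)) else (let u = (if false then 5 else 0) in 4))
step 1: [if@root] (let u = (if false then 5 else 0) in 4)
step 2: [if@0] (let u = 0 in 4)
step 3: [let@root] 4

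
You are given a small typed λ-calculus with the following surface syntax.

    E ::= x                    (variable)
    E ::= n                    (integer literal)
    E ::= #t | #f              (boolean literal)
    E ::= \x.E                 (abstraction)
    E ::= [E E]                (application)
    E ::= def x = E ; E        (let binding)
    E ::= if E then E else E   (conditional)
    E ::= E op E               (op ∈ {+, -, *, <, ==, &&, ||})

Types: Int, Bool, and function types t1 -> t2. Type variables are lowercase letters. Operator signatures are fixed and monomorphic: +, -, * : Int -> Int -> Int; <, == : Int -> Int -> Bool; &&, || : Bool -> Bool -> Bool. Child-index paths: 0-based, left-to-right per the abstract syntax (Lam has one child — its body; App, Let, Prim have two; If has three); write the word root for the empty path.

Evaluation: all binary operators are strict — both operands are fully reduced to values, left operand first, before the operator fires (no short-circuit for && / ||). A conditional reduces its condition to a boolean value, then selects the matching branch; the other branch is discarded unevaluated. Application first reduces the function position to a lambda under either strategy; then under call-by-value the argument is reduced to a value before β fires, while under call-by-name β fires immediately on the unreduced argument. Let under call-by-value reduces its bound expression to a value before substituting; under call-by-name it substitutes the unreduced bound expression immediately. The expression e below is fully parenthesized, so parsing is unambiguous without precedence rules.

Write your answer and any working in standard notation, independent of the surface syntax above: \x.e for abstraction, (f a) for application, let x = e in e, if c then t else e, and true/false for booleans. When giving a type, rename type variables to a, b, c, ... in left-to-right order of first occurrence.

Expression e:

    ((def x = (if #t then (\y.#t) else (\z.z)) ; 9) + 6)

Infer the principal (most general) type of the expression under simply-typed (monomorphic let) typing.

Trace:
  unify Bool ~ Bool
\y._ : a -> Bool
z : b
\z._ : b -> b
  unify a -> Bool ~ b -> b
  unify a ~ b
  unify Bool ~ b
let x : Bool -> Bool
  unify Int ~ Int
  unify Int ~ Int

Answer: Int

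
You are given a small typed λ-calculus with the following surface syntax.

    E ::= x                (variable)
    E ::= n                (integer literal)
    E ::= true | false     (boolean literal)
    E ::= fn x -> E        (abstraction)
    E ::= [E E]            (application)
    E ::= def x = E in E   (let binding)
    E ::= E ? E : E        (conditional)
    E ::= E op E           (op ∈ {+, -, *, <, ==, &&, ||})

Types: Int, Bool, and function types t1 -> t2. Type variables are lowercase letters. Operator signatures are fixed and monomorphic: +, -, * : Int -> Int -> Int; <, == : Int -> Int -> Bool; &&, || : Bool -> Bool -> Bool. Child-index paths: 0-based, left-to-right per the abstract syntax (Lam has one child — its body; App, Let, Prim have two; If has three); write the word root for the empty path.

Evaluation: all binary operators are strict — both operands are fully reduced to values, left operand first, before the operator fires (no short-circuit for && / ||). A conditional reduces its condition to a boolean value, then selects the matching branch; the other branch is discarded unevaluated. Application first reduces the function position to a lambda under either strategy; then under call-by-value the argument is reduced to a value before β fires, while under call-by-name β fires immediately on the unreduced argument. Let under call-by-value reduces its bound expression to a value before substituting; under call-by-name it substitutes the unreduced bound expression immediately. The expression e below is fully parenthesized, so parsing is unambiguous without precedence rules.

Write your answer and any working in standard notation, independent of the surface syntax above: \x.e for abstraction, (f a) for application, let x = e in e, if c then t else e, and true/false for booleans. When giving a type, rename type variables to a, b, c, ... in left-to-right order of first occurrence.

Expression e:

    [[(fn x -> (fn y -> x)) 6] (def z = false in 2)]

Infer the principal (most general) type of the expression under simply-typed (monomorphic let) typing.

Trace:
x : a
\y._ : b -> a
\x._ : a -> b -> a
  unify a -> b -> a ~ Int -> c
  unify a ~ Int
  unify b -> Int ~ c
_ _ : b -> Int
let z : Bool
  unify b -> Int ~ Int -> d
  unify b ~ Int
  unify Int ~ d
_ _ : Int

Answer: Int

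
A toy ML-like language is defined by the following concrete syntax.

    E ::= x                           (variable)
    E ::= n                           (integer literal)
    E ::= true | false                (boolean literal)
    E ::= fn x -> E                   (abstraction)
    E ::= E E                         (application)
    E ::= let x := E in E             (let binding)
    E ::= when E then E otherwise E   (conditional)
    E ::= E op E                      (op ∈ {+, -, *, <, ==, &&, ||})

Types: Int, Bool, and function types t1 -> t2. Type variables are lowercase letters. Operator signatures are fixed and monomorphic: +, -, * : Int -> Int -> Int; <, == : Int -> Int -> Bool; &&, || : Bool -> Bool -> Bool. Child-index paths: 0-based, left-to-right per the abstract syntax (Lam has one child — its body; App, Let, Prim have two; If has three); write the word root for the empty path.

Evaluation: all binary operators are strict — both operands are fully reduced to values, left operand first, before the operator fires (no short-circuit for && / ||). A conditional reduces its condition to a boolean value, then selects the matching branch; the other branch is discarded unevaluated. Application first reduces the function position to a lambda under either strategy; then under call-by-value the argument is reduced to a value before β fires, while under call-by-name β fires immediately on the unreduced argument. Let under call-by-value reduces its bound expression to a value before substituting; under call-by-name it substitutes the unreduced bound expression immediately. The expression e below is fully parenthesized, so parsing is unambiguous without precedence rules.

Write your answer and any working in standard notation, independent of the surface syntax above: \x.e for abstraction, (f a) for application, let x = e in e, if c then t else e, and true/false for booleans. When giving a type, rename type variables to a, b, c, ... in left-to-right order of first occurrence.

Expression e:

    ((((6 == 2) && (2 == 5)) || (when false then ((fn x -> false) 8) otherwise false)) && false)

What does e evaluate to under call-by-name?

Answer: false

Derivation:
step 0: ((((6 == 2) && (2 == 5)) || (if false then ((\x.false) 8) else false)) && false)
step 1: [delta@0.0.0] (((false && (2 == 5)) || (if false then ((\x.false) 8) else false)) && false)
step 2: [delta@0.0.1] (((false && false) || (if false then ((\x.false) 8) else false)) && false)
step 3: [delta@0.0] ((false || (if false then ((\x.false) 8) else false)) && false)
step 4: [if@0.1] ((false || false) && false)
step 5: [delta@0] (false && false)
step 6: [delta@root] false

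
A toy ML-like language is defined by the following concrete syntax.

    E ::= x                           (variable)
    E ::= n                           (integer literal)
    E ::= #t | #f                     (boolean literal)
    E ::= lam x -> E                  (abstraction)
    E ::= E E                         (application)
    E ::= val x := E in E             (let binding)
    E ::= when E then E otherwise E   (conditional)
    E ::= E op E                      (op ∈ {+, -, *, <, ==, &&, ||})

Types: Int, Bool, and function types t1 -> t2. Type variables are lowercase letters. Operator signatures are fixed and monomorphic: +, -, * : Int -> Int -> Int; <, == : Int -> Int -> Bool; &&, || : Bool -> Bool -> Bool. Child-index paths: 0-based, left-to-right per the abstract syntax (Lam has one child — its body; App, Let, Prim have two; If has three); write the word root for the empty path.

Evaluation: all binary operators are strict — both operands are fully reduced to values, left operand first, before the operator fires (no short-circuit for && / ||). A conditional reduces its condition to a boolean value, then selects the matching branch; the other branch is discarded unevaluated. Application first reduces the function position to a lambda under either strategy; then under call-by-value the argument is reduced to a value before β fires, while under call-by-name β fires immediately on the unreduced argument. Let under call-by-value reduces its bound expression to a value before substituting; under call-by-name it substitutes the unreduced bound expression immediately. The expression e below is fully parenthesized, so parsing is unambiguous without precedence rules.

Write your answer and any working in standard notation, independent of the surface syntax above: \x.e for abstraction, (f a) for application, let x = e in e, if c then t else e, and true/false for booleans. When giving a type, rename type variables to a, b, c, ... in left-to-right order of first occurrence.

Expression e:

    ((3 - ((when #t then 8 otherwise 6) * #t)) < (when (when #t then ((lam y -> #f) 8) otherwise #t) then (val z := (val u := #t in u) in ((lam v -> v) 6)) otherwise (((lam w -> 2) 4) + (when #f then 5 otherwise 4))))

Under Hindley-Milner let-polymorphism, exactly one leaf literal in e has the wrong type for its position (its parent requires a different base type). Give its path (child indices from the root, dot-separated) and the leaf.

Trace:
  unify Int ~ Int
  unify Bool ~ Bool
  unify Int ~ Int
  unify Int ~ Int
  unify Bool ~ Int
  FAIL: mismatch Bool ~ Int

Answer: 0.1.1 : true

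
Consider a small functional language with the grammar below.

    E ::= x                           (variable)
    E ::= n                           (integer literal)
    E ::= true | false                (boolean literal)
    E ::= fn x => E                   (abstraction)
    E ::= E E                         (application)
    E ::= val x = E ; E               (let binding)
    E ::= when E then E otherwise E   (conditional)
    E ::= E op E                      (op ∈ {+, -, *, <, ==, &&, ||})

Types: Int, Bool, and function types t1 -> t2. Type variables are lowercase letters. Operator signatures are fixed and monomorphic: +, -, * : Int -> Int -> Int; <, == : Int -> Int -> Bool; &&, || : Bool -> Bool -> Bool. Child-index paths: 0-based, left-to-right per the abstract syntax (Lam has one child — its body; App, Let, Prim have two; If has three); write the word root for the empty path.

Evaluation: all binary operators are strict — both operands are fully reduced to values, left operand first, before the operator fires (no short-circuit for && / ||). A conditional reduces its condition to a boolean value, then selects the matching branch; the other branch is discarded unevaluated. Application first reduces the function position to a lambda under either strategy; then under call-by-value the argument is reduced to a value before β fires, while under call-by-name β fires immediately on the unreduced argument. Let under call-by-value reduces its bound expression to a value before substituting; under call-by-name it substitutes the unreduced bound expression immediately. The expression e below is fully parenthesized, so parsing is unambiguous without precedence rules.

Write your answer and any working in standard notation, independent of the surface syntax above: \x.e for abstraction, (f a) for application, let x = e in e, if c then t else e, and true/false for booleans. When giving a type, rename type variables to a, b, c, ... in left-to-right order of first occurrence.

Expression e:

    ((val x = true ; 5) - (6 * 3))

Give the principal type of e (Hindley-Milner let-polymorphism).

Working:
let x : Bool
  unify Int ~ Int
  unify Int ~ Int
  unify Int ~ Int
  unify Int ~ Int

Answer: Int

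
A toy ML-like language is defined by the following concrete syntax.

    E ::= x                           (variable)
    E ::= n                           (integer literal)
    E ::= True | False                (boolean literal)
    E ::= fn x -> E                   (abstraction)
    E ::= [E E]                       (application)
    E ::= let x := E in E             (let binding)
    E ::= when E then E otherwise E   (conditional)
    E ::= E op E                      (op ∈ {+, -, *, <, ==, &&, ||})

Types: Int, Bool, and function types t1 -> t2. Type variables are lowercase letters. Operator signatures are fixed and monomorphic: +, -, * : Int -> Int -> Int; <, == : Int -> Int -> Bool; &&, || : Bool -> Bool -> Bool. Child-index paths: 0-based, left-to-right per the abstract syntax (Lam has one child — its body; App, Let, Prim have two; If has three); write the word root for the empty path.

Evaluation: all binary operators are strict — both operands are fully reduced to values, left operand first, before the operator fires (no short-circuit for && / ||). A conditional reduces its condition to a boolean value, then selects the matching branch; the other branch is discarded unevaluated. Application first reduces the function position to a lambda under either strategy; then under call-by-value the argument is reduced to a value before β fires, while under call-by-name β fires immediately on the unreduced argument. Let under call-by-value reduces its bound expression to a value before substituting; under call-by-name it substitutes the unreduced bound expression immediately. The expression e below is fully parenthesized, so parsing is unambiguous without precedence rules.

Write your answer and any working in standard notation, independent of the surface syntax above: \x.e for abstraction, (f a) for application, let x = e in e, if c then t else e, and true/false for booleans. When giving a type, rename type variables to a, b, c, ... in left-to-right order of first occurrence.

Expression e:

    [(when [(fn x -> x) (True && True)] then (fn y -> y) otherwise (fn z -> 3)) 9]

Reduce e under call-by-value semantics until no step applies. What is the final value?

Trace:
step 0: ((if ((\x.x) (true && true)) then (\y.y) else (\z.3)) 9)
step 1: [delta@0.0.1] ((if ((\x.x) true) then (\y.y) else (\z.3)) 9)
step 2: [beta@0.0] ((if true then (\y.y) else (\z.3)) 9)
step 3: [if@0] ((\y.y) 9)
step 4: [beta@root] 9

Answer: 9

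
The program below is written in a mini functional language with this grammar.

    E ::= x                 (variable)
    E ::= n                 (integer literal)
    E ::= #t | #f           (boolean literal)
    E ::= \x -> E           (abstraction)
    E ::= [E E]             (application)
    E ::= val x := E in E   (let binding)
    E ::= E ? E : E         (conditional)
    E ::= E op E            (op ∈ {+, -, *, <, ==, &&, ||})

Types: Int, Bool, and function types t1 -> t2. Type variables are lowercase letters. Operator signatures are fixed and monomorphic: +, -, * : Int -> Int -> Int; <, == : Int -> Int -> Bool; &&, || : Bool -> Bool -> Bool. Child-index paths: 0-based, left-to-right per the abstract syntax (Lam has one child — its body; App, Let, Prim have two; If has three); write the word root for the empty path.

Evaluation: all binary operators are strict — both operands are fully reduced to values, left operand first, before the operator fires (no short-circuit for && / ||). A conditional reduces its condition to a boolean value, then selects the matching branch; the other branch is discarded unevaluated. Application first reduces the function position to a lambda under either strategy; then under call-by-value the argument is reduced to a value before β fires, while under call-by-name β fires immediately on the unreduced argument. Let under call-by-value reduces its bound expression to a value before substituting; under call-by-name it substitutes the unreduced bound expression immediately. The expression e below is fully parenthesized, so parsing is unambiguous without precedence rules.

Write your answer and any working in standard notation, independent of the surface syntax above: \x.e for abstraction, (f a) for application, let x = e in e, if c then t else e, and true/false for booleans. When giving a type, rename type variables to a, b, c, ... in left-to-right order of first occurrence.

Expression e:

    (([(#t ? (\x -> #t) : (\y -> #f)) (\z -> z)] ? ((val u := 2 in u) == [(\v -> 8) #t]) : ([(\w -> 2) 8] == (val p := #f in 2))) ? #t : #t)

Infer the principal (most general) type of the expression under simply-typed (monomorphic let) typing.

Derivation:
  unify Bool ~ Bool
\x._ : a -> Bool
\y._ : b -> Bool
  unify a -> Bool ~ b -> Bool
  unify a ~ b
  unify Bool ~ Bool
z : c
\z._ : c -> c
  unify b -> Bool ~ (c -> c) -> d
  unify b ~ c -> c
  unify Bool ~ d
_ _ : Bool
  unify Bool ~ Bool
let u : Int
u : Int
  unify Int ~ Int
\v._ : e -> Int
  unify e -> Int ~ Bool -> f
  unify e ~ Bool
  unify Int ~ f
_ _ : Int
  unify Int ~ Int
\w._ : g -> Int
  unify g -> Int ~ Int -> h
  unify g ~ Int
  unify Int ~ h
_ _ : Int
  unify Int ~ Int
let p : Bool
  unify Int ~ Int
  unify Bool ~ Bool
  unify Bool ~ Bool
  unify Bool ~ Bool

Answer: Bool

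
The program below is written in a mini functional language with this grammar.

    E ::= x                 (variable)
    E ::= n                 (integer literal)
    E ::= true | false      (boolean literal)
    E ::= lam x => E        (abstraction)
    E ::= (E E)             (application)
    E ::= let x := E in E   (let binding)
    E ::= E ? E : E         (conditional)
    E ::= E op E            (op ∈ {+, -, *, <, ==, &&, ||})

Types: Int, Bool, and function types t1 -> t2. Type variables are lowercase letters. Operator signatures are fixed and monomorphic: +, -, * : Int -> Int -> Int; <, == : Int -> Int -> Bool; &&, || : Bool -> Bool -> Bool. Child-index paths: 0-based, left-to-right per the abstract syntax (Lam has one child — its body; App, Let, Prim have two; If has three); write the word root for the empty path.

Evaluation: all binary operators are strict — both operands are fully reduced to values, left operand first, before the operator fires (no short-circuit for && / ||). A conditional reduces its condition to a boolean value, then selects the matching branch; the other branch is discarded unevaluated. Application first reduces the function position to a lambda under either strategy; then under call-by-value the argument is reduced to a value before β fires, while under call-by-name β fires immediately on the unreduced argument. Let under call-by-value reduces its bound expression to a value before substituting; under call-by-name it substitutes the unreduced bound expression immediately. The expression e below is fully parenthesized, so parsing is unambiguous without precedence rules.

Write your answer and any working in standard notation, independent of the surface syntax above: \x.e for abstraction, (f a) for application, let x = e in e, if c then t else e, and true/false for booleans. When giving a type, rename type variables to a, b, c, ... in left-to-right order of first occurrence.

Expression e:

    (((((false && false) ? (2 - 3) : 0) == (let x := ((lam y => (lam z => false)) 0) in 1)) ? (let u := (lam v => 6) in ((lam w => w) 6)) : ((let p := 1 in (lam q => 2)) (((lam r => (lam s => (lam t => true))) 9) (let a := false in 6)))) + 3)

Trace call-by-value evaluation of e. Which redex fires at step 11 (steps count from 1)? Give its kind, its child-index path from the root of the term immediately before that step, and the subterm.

Working:
step 0: ((if ((if (false && false) then (2 - 3) else 0) == (let x = ((\y.(\z.false)) 0) in 1)) then (let u = (\v.6) in ((\w.w) 6)) else ((let p = 1 in (\q.2)) (((\r.(\s.(\t.true))) 9) (let a = false in 6)))) + 3)
step 1: [delta@0.0.0.0] ((if ((if false then (2 - 3) else 0) == (let x = ((\y.(\z.false)) 0) in 1)) then (let u = (\v.6) in ((\w.w) 6)) else ((let p = 1 in (\q.2)) (((\r.(\s.(\t.true))) 9) (let a = false in 6)))) + 3)
step 2: [if@0.0.0] ((if (0 == (let x = ((\y.(\z.false)) 0) in 1)) then (let u = (\v.6) in ((\w.w) 6)) else ((let p = 1 in (\q.2)) (((\r.(\s.(\t.true))) 9) (let a = false in 6)))) + 3)
step 3: [beta@0.0.1.0] ((if (0 == (let x = (\z.false) in 1)) then (let u = (\v.6) in ((\w.w) 6)) else ((let p = 1 in (\q.2)) (((\r.(\s.(\t.true))) 9) (let a = false in 6)))) + 3)
step 4: [let@0.0.1] ((if (0 == 1) then (let u = (\v.6) in ((\w.w) 6)) else ((let p = 1 in (\q.2)) (((\r.(\s.(\t.true))) 9) (let a = false in 6)))) + 3)
step 5: [delta@0.0] ((if false then (let u = (\v.6) in ((\w.w) 6)) else ((let p = 1 in (\q.2)) (((\r.(\s.(\t.true))) 9) (let a = false in 6)))) + 3)
step 6: [if@0] (((let p = 1 in (\q.2)) (((\r.(\s.(\t.true))) 9) (let a = false in 6))) + 3)
step 7: [let@0.0] (((\q.2) (((\r.(\s.(\t.true))) 9) (let a = false in 6))) + 3)
step 8: [beta@0.1.0] (((\q.2) ((\s.(\t.true)) (let a = false in 6))) + 3)
step 9: [let@0.1.1] (((\q.2) ((\s.(\t.true)) 6)) + 3)
step 10: [beta@0.1] (((\q.2) (\t.true)) + 3)
step 11: [beta@0] (2 + 3)

Answer: beta at 0 : ((\q.2) (\t.true))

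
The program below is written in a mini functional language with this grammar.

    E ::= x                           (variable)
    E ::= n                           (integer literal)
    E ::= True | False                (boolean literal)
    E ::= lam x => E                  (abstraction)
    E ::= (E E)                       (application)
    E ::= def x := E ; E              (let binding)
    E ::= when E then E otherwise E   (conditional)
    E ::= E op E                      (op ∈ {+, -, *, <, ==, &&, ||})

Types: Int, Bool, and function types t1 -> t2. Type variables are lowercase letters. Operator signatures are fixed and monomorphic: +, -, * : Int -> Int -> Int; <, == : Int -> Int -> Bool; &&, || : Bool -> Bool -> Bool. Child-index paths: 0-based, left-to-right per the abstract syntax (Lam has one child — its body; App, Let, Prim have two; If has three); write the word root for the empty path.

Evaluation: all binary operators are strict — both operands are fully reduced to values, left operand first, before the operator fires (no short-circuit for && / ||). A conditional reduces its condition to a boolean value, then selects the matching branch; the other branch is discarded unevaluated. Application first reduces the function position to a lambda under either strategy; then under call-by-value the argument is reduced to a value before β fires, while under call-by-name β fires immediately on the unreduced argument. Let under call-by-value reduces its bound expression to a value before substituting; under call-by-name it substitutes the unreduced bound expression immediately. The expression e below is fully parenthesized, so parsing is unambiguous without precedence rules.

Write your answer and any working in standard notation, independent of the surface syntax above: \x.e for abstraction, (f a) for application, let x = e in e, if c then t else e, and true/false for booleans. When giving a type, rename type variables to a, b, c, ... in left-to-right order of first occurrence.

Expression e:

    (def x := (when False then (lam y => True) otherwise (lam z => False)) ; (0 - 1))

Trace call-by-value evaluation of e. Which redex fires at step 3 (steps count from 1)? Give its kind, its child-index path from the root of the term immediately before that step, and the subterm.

Working:
step 0: (let x = (if false then (\y.true) else (\z.false)) in (0 - 1))
step 1: [if@0] (let x = (\z.false) in (0 - 1))
step 2: [let@root] (0 - 1)
step 3: [delta@root] -1

Answer: delta at root : (0 - 1)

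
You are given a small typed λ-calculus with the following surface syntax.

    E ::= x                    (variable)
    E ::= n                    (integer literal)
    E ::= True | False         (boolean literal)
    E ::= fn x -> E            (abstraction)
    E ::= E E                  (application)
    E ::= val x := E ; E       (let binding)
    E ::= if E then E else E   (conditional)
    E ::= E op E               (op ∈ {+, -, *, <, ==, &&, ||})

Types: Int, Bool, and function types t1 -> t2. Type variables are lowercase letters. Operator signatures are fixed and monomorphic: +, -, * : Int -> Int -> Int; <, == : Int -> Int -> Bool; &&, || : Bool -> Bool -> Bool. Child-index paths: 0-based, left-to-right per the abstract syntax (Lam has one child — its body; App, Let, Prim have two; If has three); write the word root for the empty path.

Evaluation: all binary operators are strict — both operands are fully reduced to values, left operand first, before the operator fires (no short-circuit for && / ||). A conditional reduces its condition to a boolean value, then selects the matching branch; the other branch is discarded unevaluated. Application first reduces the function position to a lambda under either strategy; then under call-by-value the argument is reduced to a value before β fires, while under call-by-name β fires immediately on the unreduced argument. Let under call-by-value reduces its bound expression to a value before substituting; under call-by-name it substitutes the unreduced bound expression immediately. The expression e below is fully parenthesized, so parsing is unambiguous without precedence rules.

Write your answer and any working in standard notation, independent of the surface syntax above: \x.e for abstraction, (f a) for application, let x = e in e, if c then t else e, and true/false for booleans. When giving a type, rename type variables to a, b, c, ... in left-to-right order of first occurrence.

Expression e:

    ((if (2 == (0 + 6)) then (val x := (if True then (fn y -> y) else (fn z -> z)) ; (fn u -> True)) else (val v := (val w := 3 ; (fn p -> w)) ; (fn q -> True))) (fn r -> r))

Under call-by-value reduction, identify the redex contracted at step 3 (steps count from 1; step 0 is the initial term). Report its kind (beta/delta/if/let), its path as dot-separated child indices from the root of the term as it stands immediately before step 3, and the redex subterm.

Derivation:
step 0: ((if (2 == (0 + 6)) then (let x = (if true then (\y.y) else (\z.z)) in (\u.true)) else (let v = (let w = 3 in (\p.w)) in (\q.true))) (\r.r))
step 1: [delta@0.0.1] ((if (2 == 6) then (let x = (if true then (\y.y) else (\z.z)) in (\u.true)) else (let v = (let w = 3 in (\p.w)) in (\q.true))) (\r.r))
step 2: [delta@0.0] ((if false then (let x = (if true then (\y.y) else (\z.z)) in (\u.true)) else (let v = (let w = 3 in (\p.w)) in (\q.true))) (\r.r))
step 3: [if@0] ((let v = (let w = 3 in (\p.w)) in (\q.true)) (\r.r))

Answer: if at 0 : (if false then (let x = (if true then (\y.y) else (\z.z)) in (\u.true)) else (let v = (let w = 3 in (\p.w)) in (\q.true)))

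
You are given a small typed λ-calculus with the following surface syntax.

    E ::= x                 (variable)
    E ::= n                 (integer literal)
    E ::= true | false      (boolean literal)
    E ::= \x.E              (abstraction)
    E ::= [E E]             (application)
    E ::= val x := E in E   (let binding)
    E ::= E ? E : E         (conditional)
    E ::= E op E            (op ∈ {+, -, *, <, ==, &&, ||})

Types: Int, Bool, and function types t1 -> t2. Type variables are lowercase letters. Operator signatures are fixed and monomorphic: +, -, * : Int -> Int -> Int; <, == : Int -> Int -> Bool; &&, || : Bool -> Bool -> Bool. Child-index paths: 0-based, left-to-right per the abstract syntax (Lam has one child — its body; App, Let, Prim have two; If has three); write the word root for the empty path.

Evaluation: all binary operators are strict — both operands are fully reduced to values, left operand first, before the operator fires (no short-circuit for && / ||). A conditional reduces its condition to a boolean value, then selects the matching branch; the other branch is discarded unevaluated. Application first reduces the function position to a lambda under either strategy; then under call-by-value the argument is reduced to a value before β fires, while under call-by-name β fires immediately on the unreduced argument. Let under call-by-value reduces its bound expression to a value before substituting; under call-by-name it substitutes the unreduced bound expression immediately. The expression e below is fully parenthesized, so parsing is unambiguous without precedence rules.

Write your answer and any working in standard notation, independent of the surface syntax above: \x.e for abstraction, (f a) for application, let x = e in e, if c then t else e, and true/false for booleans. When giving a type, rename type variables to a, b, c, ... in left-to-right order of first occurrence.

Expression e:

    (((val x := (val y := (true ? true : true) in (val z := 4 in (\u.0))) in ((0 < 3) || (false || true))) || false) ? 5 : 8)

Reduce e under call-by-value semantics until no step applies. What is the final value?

Answer: 5

Working:
step 0: (if ((let x = (let y = (if true then true else true) in (let z = 4 in (\u.0))) in ((0 < 3) || (false || true))) || false) then 5 else 8)
step 1: [if@0.0.0.0] (if ((let x = (let y = true in (let z = 4 in (\u.0))) in ((0 < 3) || (false || true))) || false) then 5 else 8)
step 2: [let@0.0.0] (if ((let x = (let z = 4 in (\u.0)) in ((0 < 3) || (false || true))) || false) then 5 else 8)
step 3: [let@0.0.0] (if ((let x = (\u.0) in ((0 < 3) || (false || true))) || false) then 5 else 8)
step 4: [let@0.0] (if (((0 < 3) || (false || true)) || false) then 5 else 8)
step 5: [delta@0.0.0] (if ((true || (false || true)) || false) then 5 else 8)
step 6: [delta@0.0.1] (if ((true || true) || false) then 5 else 8)
step 7: [delta@0.0] (if (true || false) then 5 else 8)
step 8: [delta@0] (if true then 5 else 8)
step 9: [if@root] 5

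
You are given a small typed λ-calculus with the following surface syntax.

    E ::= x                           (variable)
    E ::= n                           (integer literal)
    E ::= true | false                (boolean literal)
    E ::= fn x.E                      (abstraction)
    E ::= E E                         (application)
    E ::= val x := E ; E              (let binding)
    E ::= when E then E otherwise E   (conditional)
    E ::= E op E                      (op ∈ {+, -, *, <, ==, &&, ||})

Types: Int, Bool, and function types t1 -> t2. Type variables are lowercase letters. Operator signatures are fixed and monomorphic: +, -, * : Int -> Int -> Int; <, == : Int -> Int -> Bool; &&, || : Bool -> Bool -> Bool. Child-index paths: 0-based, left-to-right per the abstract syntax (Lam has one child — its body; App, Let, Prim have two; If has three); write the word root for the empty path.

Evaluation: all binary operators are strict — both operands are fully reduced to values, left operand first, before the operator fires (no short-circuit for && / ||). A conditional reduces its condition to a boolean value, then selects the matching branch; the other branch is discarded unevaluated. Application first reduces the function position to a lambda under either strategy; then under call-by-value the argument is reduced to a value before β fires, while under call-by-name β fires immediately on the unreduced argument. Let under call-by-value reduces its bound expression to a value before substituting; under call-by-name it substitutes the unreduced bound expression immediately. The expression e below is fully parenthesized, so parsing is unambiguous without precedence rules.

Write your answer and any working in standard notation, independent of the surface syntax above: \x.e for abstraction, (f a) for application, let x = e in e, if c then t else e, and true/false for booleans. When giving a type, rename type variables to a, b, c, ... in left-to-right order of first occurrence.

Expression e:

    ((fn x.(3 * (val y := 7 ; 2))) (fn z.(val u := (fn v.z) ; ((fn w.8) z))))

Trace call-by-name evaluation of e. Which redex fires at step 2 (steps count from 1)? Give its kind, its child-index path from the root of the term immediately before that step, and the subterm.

Answer: let at 1 : (let y = 7 in 2)

Trace:
step 0: ((\x.(3 * (let y = 7 in 2))) (\z.(let u = (\v.z) in ((\w.8) z))))
step 1: [beta@root] (3 * (let y = 7 in 2))
step 2: [let@1] (3 * 2)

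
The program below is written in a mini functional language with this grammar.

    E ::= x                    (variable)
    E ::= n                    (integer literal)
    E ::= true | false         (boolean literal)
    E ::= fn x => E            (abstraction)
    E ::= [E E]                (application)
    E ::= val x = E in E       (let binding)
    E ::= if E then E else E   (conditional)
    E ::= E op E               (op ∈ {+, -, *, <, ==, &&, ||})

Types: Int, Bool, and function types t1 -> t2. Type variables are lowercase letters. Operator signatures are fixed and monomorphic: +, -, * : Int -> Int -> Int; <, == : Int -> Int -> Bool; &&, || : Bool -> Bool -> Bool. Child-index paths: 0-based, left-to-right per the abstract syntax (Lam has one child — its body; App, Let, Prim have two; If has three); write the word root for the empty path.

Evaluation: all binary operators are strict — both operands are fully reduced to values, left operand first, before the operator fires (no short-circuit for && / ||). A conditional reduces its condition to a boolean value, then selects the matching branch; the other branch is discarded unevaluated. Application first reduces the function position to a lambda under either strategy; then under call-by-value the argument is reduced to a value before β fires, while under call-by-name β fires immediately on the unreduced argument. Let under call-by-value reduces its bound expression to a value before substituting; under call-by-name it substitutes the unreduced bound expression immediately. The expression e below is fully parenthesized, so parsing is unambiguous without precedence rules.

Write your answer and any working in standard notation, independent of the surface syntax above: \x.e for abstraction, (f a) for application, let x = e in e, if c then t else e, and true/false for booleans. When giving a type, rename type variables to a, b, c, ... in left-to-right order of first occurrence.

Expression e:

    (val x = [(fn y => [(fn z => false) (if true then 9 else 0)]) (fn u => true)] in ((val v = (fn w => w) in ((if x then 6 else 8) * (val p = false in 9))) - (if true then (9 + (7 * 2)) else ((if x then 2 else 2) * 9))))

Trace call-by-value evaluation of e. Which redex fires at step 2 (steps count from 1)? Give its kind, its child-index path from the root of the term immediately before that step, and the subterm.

Trace:
step 0: (let x = ((\y.((\z.false) (if true then 9 else 0))) (\u.true)) in ((let v = (\w.w) in ((if x then 6 else 8) * (let p = false in 9))) - (if true then (9 + (7 * 2)) else ((if x then 2 else 2) * 9))))
step 1: [beta@0] (let x = ((\z.false) (if true then 9 else 0)) in ((let v = (\w.w) in ((if x then 6 else 8) * (let p = false in 9))) - (if true then (9 + (7 * 2)) else ((if x then 2 else 2) * 9))))
step 2: [if@0.1] (let x = ((\z.false) 9) in ((let v = (\w.w) in ((if x then 6 else 8) * (let p = false in 9))) - (if true then (9 + (7 * 2)) else ((if x then 2 else 2) * 9))))

Answer: if at 0.1 : (if true then 9 else 0)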